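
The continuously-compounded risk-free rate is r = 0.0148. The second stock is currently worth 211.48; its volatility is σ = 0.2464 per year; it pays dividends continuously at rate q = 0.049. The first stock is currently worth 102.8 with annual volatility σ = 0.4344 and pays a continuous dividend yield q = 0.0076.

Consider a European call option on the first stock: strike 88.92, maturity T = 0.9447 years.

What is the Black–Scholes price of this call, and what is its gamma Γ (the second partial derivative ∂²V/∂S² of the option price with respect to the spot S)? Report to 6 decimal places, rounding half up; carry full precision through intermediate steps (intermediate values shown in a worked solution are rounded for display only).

price = 24.050078
Γ = 0.007754

σ√T = 0.4344·√0.9447 = 0.422218
d₁ = (ln(S/K) + (r−q+σ²/2)T) / (σ√T) = (ln(102.8/88.92) + (0.0148−0.0076+0.4344²/2)·0.9447) / 0.422218 = (0.145048 + 0.095936) / 0.422218 = 0.570758
d₂ = d₁ − σ√T = 0.570758 − 0.422218 = 0.148540
e^{−rT} = 0.986116
e^{−qT} = 0.992846
N(d₁) = 0.715918,  N(d₂) = 0.559042
Call price V = S·e^{−qT}·N(d₁) − K·e^{−rT}·N(d₂) = 73.069862 − 49.019784 = 24.050078
φ(d₁) = (1/√(2π))·e^{−d₁²/2} = 0.338978
Γ = e^{−qT}·φ(d₁) / (S·σ·√T) = 0.007754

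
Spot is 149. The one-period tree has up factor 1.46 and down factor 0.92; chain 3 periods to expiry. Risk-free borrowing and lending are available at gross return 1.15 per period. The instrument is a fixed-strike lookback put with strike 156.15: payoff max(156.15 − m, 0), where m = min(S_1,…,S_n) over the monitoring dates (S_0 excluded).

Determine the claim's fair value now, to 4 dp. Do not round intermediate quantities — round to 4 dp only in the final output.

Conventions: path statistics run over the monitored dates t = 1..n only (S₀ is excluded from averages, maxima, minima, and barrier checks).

With p* = (R−d)/(u−d) = 0.4259, sum probability × payoff across the paths and divide by R^3.
Enumerate all 2^3 = 8 price paths (U = up ×1.46, D = down ×0.92); each path with k up-moves has probability p*^k·(1−p*)^(3−k).
DDD: m=116.0245, payoff=40.1255, prob=0.189192
UDD: m=184.1259, payoff=0.0000, prob=0.140369
DUD: m=137.0800, payoff=19.0700, prob=0.140369
UUD: m=217.5400, payoff=0.0000, prob=0.104144
DDU: m=126.1136, payoff=30.0364, prob=0.140369
UDU: m=200.1368, payoff=0.0000, prob=0.104144
DUU: m=137.0800, payoff=19.0700, prob=0.104144
UUU: m=217.5400, payoff=0.0000, prob=0.077268
Price = Σ prob·payoff / R^3 = 16.470470 / 1.520875 = 10.8296

price = 10.8296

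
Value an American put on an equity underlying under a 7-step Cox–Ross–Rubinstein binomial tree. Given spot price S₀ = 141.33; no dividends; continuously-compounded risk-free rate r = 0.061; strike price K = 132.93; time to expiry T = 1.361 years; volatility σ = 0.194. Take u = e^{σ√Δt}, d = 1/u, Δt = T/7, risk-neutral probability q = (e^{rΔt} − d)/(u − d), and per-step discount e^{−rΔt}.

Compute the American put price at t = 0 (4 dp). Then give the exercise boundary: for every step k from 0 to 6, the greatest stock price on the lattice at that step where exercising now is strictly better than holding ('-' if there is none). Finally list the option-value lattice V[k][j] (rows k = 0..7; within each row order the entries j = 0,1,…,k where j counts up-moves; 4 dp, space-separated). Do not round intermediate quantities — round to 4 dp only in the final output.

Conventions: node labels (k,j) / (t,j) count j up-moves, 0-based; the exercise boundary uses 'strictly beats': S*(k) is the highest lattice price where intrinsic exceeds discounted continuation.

price = 5.4536
boundary = - - - 109.3409 100.3765 109.3409 119.1059
tree:
5.4536
9.1852 2.4979
14.9974 4.5965 0.8232
23.5891 8.2450 1.6905 0.1266
32.5535 14.2913 3.4429 0.2835 0.0000
40.7830 23.5891 6.9419 0.6351 0.0000 0.0000
48.3377 32.5535 13.8241 1.4227 0.0000 0.0000 0.0000
55.2731 40.7830 23.5891 3.1871 0.0000 0.0000 0.0000 0.0000

Δt=0.19443  u=1.08931  d=0.91801  q=0.54828  discount=0.98821
step 7 (expiry): payoffs max(K−S,0) = 55.2731 40.7830 23.5891 3.1871 0.0000 0.0000 0.0000 0.0000
step 6: (k=6,j=0): S=84.5923, K−S=48.3377, hold=46.7705 ⇒ V=48.3377 exercise | (k=6,j=1): S=100.3765, K−S=32.5535, hold=30.9863 ⇒ V=32.5535 exercise | (k=6,j=2): S=119.1059, K−S=13.8241, hold=12.2569 ⇒ V=13.8241 exercise | (k=6,j=3): S=141.3300, K−S=0.0000, hold=1.4227 ⇒ V=1.4227 continue | (k=6,j=4): S=167.7010, K−S=0.0000, hold=0.0000 ⇒ V=0.0000 continue | (k=6,j=5): S=198.9926, K−S=0.0000, hold=0.0000 ⇒ V=0.0000 continue | (k=6,j=6): S=236.1229, K−S=0.0000, hold=0.0000 ⇒ V=0.0000 continue  boundary S*=119.1059
step 5: (k=5,j=0): S=92.1470, K−S=40.7830, hold=39.2157 ⇒ V=40.7830 exercise | (k=5,j=1): S=109.3409, K−S=23.5891, hold=22.0219 ⇒ V=23.5891 exercise | (k=5,j=2): S=129.7429, K−S=3.1871, hold=6.9419 ⇒ V=6.9419 continue | (k=5,j=3): S=153.9519, K−S=0.0000, hold=0.6351 ⇒ V=0.6351 continue | (k=5,j=4): S=182.6780, K−S=0.0000, hold=0.0000 ⇒ V=0.0000 continue | (k=5,j=5): S=216.7642, K−S=0.0000, hold=0.0000 ⇒ V=0.0000 continue  boundary S*=109.3409
step 4: (k=4,j=0): S=100.3765, K−S=32.5535, hold=30.9863 ⇒ V=32.5535 exercise | (k=4,j=1): S=119.1059, K−S=13.8241, hold=14.2913 ⇒ V=14.2913 continue | (k=4,j=2): S=141.3300, K−S=0.0000, hold=3.4429 ⇒ V=3.4429 continue | (k=4,j=3): S=167.7010, K−S=0.0000, hold=0.2835 ⇒ V=0.2835 continue | (k=4,j=4): S=198.9926, K−S=0.0000, hold=0.0000 ⇒ V=0.0000 continue  boundary S*=100.3765
step 3: (k=3,j=0): S=109.3409, K−S=23.5891, hold=22.2750 ⇒ V=23.5891 exercise | (k=3,j=1): S=129.7429, K−S=3.1871, hold=8.2450 ⇒ V=8.2450 continue | (k=3,j=2): S=153.9519, K−S=0.0000, hold=1.6905 ⇒ V=1.6905 continue | (k=3,j=3): S=182.6780, K−S=0.0000, hold=0.1266 ⇒ V=0.1266 continue  boundary S*=109.3409
step 2: (k=2,j=0): S=119.1059, K−S=13.8241, hold=14.9974 ⇒ V=14.9974 continue | (k=2,j=1): S=141.3300, K−S=0.0000, hold=4.5965 ⇒ V=4.5965 continue | (k=2,j=2): S=167.7010, K−S=0.0000, hold=0.8232 ⇒ V=0.8232 continue  boundary S*=-
step 1: (k=1,j=0): S=129.7429, K−S=3.1871, hold=9.1852 ⇒ V=9.1852 continue | (k=1,j=1): S=153.9519, K−S=0.0000, hold=2.4979 ⇒ V=2.4979 continue  boundary S*=-
step 0: (k=0,j=0): S=141.3300, K−S=0.0000, hold=5.4536 ⇒ V=5.4536 continue  boundary S*=-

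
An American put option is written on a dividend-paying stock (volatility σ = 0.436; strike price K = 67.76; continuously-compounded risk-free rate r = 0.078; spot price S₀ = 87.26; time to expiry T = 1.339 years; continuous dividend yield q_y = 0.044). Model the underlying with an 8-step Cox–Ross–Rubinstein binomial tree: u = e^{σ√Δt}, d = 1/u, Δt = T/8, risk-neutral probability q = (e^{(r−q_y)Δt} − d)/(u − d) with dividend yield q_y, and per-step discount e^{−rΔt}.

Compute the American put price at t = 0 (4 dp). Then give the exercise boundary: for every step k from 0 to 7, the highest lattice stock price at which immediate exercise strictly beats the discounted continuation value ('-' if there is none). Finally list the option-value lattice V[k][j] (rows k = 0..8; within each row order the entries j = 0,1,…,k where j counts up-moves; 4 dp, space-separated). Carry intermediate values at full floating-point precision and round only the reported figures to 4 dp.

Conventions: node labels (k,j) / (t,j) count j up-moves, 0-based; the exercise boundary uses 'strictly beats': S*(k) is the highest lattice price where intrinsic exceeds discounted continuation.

price = 6.4884
boundary = - - - - 42.7511 35.7669 42.7511 51.0993
tree:
6.4884
9.4904 3.3035
13.5335 5.2219 1.2448
18.7282 8.0865 2.1557 0.2583
25.0089 12.2085 3.6904 0.4950 0.0000
31.9931 17.8468 6.2274 0.9489 0.0000 0.0000
37.8364 25.0089 10.3143 1.8188 0.0000 0.0000 0.0000
42.7250 31.9931 16.6607 3.4863 0.0000 0.0000 0.0000 0.0000
46.8150 37.8364 25.0089 6.6825 0.0000 0.0000 0.0000 0.0000 0.0000

Δt=0.16737, u=1.19527, d=0.83663, q=0.47144, disc=e^(-rΔt)=0.98703
k=8 terminal: V=max(K-S,0) → 46.8150 37.8364 25.0089 6.6825 0.0000 0.0000 0.0000 0.0000 0.0000
k=7: j=0 S=25.0350 intr=42.7250 cont=42.0299 V=42.7250[EX]; j=1 S=35.7669 intr=31.9931 cont=31.3767 V=31.9931[EX]; j=2 S=51.0993 intr=16.6607 cont=16.1568 V=16.6607[EX]; j=3 S=73.0043 intr=0.0000 cont=3.4863 V=3.4863[hold]; j=4 S=104.2995 intr=0.0000 cont=0.0000 V=0.0000[hold]; j=5 S=149.0102 intr=0.0000 cont=0.0000 V=0.0000[hold]; j=6 S=212.8872 intr=0.0000 cont=0.0000 V=0.0000[hold]; j=7 S=304.1469 intr=0.0000 cont=0.0000 V=0.0000[hold]  S*(7)=51.0993
k=6: j=0 S=29.9236 intr=37.8364 cont=37.1771 V=37.8364[EX]; j=1 S=42.7511 intr=25.0089 cont=24.4437 V=25.0089[EX]; j=2 S=61.0775 intr=6.6825 cont=10.3143 V=10.3143[hold]; j=3 S=87.2600 intr=0.0000 cont=1.8188 V=1.8188[hold]; j=4 S=124.6663 intr=0.0000 cont=0.0000 V=0.0000[hold]; j=5 S=178.1077 intr=0.0000 cont=0.0000 V=0.0000[hold]; j=6 S=254.4582 intr=0.0000 cont=0.0000 V=0.0000[hold]  S*(6)=42.7511
k=5: j=0 S=35.7669 intr=31.9931 cont=31.3767 V=31.9931[EX]; j=1 S=51.0993 intr=16.6607 cont=17.8468 V=17.8468[hold]; j=2 S=73.0043 intr=0.0000 cont=6.2274 V=6.2274[hold]; j=3 S=104.2995 intr=0.0000 cont=0.9489 V=0.9489[hold]; j=4 S=149.0102 intr=0.0000 cont=0.0000 V=0.0000[hold]; j=5 S=212.8872 intr=0.0000 cont=0.0000 V=0.0000[hold]  S*(5)=35.7669
k=4: j=0 S=42.7511 intr=25.0089 cont=24.9956 V=25.0089[EX]; j=1 S=61.0775 intr=6.6825 cont=12.2085 V=12.2085[hold]; j=2 S=87.2600 intr=0.0000 cont=3.6904 V=3.6904[hold]; j=3 S=124.6663 intr=0.0000 cont=0.4950 V=0.4950[hold]; j=4 S=178.1077 intr=0.0000 cont=0.0000 V=0.0000[hold]  S*(4)=42.7511
k=3: j=0 S=51.0993 intr=16.6607 cont=18.7282 V=18.7282[hold]; j=1 S=73.0043 intr=0.0000 cont=8.0865 V=8.0865[hold]; j=2 S=104.2995 intr=0.0000 cont=2.1557 V=2.1557[hold]; j=3 S=149.0102 intr=0.0000 cont=0.2583 V=0.2583[hold]  S*(3)=-
k=2: j=0 S=61.0775 intr=6.6825 cont=13.5335 V=13.5335[hold]; j=1 S=87.2600 intr=0.0000 cont=5.2219 V=5.2219[hold]; j=2 S=124.6663 intr=0.0000 cont=1.2448 V=1.2448[hold]  S*(2)=-
k=1: j=0 S=73.0043 intr=0.0000 cont=9.4904 V=9.4904[hold]; j=1 S=104.2995 intr=0.0000 cont=3.3035 V=3.3035[hold]  S*(1)=-
k=0: j=0 S=87.2600 intr=0.0000 cont=6.4884 V=6.4884[hold]  S*(0)=-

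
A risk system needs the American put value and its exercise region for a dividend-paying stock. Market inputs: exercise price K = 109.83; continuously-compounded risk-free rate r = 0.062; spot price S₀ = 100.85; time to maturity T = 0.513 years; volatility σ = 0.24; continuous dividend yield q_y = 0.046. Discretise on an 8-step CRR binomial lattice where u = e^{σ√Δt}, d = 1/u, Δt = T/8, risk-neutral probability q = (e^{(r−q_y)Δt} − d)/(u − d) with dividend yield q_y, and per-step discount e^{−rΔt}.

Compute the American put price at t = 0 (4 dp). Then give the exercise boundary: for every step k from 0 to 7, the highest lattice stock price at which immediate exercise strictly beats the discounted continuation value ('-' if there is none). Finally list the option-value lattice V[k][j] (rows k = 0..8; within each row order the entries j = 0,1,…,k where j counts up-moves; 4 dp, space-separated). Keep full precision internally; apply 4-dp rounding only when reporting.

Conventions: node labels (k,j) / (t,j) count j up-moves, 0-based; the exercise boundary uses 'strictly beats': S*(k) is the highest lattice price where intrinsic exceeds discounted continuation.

Δt=0.06413, u=1.06266, d=0.94103, q=0.49325, disc=e^(-rΔt)=0.99603
k=8 terminal: V=max(K-S,0) → 47.8114 39.7958 30.7441 20.5226 8.9800 0.0000 0.0000 0.0000 0.0000
k=7: j=0 S=65.9047 intr=43.9253 cont=43.6837 V=43.9253[EX]; j=1 S=74.4226 intr=35.4074 cont=35.1908 V=35.4074[EX]; j=2 S=84.0414 intr=25.7886 cont=25.6004 V=25.7886[EX]; j=3 S=94.9034 intr=14.9266 cont=14.7704 V=14.9266[EX]; j=4 S=107.1692 intr=2.6608 cont=4.5325 V=4.5325[hold]; j=5 S=121.0204 intr=0.0000 cont=0.0000 V=0.0000[hold]; j=6 S=136.6618 intr=0.0000 cont=0.0000 V=0.0000[hold]; j=7 S=154.3248 intr=0.0000 cont=0.0000 V=0.0000[hold]  S*(7)=94.9034
k=6: j=0 S=70.0342 intr=39.7958 cont=39.5662 V=39.7958[EX]; j=1 S=79.0859 intr=30.7441 cont=30.5413 V=30.7441[EX]; j=2 S=89.3074 intr=20.5226 cont=20.3499 V=20.5226[EX]; j=3 S=100.8500 intr=8.9800 cont=9.7609 V=9.7609[hold]; j=4 S=113.8844 intr=0.0000 cont=2.2878 V=2.2878[hold]; j=5 S=128.6035 intr=0.0000 cont=0.0000 V=0.0000[hold]; j=6 S=145.2250 intr=0.0000 cont=0.0000 V=0.0000[hold]  S*(6)=89.3074
k=5: j=0 S=74.4226 intr=35.4074 cont=35.1908 V=35.4074[EX]; j=1 S=84.0414 intr=25.7886 cont=25.6004 V=25.7886[EX]; j=2 S=94.9034 intr=14.9266 cont=15.1540 V=15.1540[hold]; j=3 S=107.1692 intr=2.6608 cont=6.0506 V=6.0506[hold]; j=4 S=121.0204 intr=0.0000 cont=1.1547 V=1.1547[hold]; j=5 S=136.6618 intr=0.0000 cont=0.0000 V=0.0000[hold]  S*(5)=84.0414
k=4: j=0 S=79.0859 intr=30.7441 cont=30.5413 V=30.7441[EX]; j=1 S=89.3074 intr=20.5226 cont=20.4616 V=20.5226[EX]; j=2 S=100.8500 intr=8.9800 cont=10.6214 V=10.6214[hold]; j=3 S=113.8844 intr=0.0000 cont=3.6213 V=3.6213[hold]; j=4 S=128.6035 intr=0.0000 cont=0.5828 V=0.5828[hold]  S*(4)=89.3074
k=3: j=0 S=84.0414 intr=25.7886 cont=25.6004 V=25.7886[EX]; j=1 S=94.9034 intr=14.9266 cont=15.5768 V=15.5768[hold]; j=2 S=107.1692 intr=2.6608 cont=7.1402 V=7.1402[hold]; j=3 S=121.0204 intr=0.0000 cont=2.1141 V=2.1141[hold]  S*(3)=84.0414
k=2: j=0 S=89.3074 intr=20.5226 cont=20.6693 V=20.6693[hold]; j=1 S=100.8500 intr=8.9800 cont=11.3701 V=11.3701[hold]; j=2 S=113.8844 intr=0.0000 cont=4.6426 V=4.6426[hold]  S*(2)=-
k=1: j=0 S=94.9034 intr=14.9266 cont=16.0187 V=16.0187[hold]; j=1 S=107.1692 intr=2.6608 cont=8.0198 V=8.0198[hold]  S*(1)=-
k=0: j=0 S=100.8500 intr=8.9800 cont=12.0253 V=12.0253[hold]  S*(0)=-

price = 12.0253
boundary = - - - 84.0414 89.3074 84.0414 89.3074 94.9034
tree:
12.0253
16.0187 8.0198
20.6693 11.3701 4.6426
25.7886 15.5768 7.1402 2.1141
30.7441 20.5226 10.6214 3.6213 0.5828
35.4074 25.7886 15.1540 6.0506 1.1547 0.0000
39.7958 30.7441 20.5226 9.7609 2.2878 0.0000 0.0000
43.9253 35.4074 25.7886 14.9266 4.5325 0.0000 0.0000 0.0000
47.8114 39.7958 30.7441 20.5226 8.9800 0.0000 0.0000 0.0000 0.0000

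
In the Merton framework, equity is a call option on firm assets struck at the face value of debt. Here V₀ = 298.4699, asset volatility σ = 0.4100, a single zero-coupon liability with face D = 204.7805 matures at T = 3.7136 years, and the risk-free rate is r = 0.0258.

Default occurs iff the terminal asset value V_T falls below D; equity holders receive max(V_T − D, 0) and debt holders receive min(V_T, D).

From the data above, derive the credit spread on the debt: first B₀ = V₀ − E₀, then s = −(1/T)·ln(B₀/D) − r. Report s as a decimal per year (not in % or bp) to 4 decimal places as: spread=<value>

spread=0.0477

With assets at 298.4699 and a single debt payment of 204.7805 at 3.7136 years:
d₁ = [ln(V₀/D) + (r + σ²/2)T] / (σ√T)
   = [ln(298.4699/204.7805) + (0.0258 + 0.5·0.4100²)·3.7136] / (0.4100·√3.7136)
   = [0.376730 + 0.407939] / 0.790099 = 0.993128
d₂ = d₁ − σ√T = 0.993128 − 0.790099 = 0.203029
N(d₁) = 0.839676,  N(d₂) = 0.580444,  e^(−rT) = 0.908636
E₀ = V₀·N(d₁) − D·e^(−rT)·N(d₂)
   = 298.4699·0.839676 − 204.7805·0.908636·0.580444 = 142.614357
B₀ = V₀ − E₀ = 298.4699 − 142.614357 = 155.855543
spread = −(1/T)·ln(B₀/D) − r = −(1/3.7136)·ln(155.855543/204.7805) − 0.0258 = 0.04771602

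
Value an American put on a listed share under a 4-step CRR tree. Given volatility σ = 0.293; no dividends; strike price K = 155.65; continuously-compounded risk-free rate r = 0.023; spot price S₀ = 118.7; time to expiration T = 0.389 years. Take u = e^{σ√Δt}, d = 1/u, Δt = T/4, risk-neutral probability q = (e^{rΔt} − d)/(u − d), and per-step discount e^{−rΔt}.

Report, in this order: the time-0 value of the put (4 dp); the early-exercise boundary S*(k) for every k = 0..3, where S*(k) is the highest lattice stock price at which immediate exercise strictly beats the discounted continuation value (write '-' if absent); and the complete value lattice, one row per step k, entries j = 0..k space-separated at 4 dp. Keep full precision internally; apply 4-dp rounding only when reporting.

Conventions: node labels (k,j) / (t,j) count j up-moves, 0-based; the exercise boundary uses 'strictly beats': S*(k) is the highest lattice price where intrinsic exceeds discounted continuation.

Δt=0.09725, u=1.09568, d=0.91268, q=0.48941, disc=e^(-rΔt)=0.99777
k=4 terminal: V=max(K-S,0) → 73.2890 56.7751 36.9500 13.1499 0.0000
k=3: j=0 S=90.2410 intr=65.4090 cont=65.0612 V=65.4090[EX]; j=1 S=108.3349 intr=47.3151 cont=46.9673 V=47.3151[EX]; j=2 S=130.0568 intr=25.5932 cont=25.2455 V=25.5932[EX]; j=3 S=156.1340 intr=0.0000 cont=6.6992 V=6.6992[hold]  S*(3)=130.0568
k=2: j=0 S=98.8749 intr=56.7751 cont=56.4273 V=56.7751[EX]; j=1 S=118.7000 intr=36.9500 cont=36.6022 V=36.9500[EX]; j=2 S=142.5001 intr=13.1499 cont=16.3098 V=16.3098[hold]  S*(2)=118.7000
k=1: j=0 S=108.3349 intr=47.3151 cont=46.9673 V=47.3151[EX]; j=1 S=130.0568 intr=25.5932 cont=26.7885 V=26.7885[hold]  S*(1)=108.3349
k=0: j=0 S=118.7000 intr=36.9500 cont=37.1859 V=37.1859[hold]  S*(0)=-

price = 37.1859
boundary = - 108.3349 118.7000 130.0568
tree:
37.1859
47.3151 26.7885
56.7751 36.9500 16.3098
65.4090 47.3151 25.5932 6.6992
73.2890 56.7751 36.9500 13.1499 0.0000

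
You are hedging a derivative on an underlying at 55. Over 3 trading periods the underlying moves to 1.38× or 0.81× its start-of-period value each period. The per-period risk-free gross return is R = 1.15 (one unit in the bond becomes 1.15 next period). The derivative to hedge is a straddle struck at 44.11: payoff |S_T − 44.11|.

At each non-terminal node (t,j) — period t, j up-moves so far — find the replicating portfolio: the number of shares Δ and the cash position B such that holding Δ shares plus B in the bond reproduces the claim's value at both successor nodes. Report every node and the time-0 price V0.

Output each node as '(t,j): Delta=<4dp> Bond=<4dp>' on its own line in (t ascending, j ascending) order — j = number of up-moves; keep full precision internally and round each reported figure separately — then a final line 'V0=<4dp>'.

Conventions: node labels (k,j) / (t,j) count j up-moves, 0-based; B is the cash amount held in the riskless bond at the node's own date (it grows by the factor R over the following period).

Risk-neutral probability p* = (R−d)/(u−d) = (1.15−0.81)/(1.38−0.81) = 0.5965.
Expiry values: V(3,0)=14.8807, V(3,1)=5.6880, V(3,2)=40.7310, V(3,3)=100.4340
Node (2,0) S=36.0855: V=(p*·5.6880+(1−p*)·14.8807)/1.15=8.1716; Δ=(5.6880−14.8807)/(49.7980−29.2293)=-0.4469; B=V−Δ·S=24.2992
Node (2,1) S=61.4790: V=(p*·40.7310+(1−p*)·5.6880)/1.15=23.1225; Δ=(40.7310−5.6880)/(84.8410−49.7980)=1.0000; B=V−Δ·S=-38.3565
Node (2,2) S=104.7420: V=(p*·100.4340+(1−p*)·40.7310)/1.15=66.3855; Δ=(100.4340−40.7310)/(144.5440−84.8410)=1.0000; B=V−Δ·S=-38.3565
Node (1,0) S=44.5500: V=(p*·23.1225+(1−p*)·8.1716)/1.15=14.8606; Δ=(23.1225−8.1716)/(61.4790−36.0855)=0.5888; B=V−Δ·S=-11.3690
Node (1,1) S=75.9000: V=(p*·66.3855+(1−p*)·23.1225)/1.15=42.5465; Δ=(66.3855−23.1225)/(104.7420−61.4790)=1.0000; B=V−Δ·S=-33.3535
Node (0,0) S=55.0000: V=(p*·42.5465+(1−p*)·14.8606)/1.15=27.2826; Δ=(42.5465−14.8606)/(75.9000−44.5500)=0.8831; B=V−Δ·S=-21.2892
Verification: the root portfolio costs Δ(0,0)·S0 + B(0,0) = 27.2826, matching V0.

(0,0): Delta=0.8831 Bond=-21.2892
(1,0): Delta=0.5888 Bond=-11.3690
(1,1): Delta=1.0000 Bond=-33.3535
(2,0): Delta=-0.4469 Bond=24.2992
(2,1): Delta=1.0000 Bond=-38.3565
(2,2): Delta=1.0000 Bond=-38.3565
V0=27.2826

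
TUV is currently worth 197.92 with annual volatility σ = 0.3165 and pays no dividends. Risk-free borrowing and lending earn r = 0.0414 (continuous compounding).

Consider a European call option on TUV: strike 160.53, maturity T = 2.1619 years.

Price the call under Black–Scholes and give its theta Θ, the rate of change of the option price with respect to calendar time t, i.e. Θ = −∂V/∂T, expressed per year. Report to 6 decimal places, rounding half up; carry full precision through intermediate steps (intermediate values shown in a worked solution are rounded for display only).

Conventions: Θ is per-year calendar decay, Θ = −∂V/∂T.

σ√T = 0.3165·√2.1619 = 0.465363
d₁ = (ln(S/K) + (r+σ²/2)T) / (σ√T) = (ln(197.92/160.53) + (0.0414+0.3165²/2)·2.1619) / 0.465363 = (0.209382 + 0.197784) / 0.465363 = 0.874943
d₂ = d₁ − σ√T = 0.874943 − 0.465363 = 0.409581
e^{−rT} = 0.914386
N(d₁) = 0.809198,  N(d₂) = 0.658943
Call price V = S·N(d₁) − K·e^{−rT}·N(d₂) = 160.156393 − 96.723873 = 63.432520
φ(d₁) = (1/√(2π))·e^{−d₁²/2} = 0.272068
Θ = −S·φ(d₁)·σ/(2√T) − r·K·e^{−rT}·N(d₂) = −5.795539 − 4.004368 = -9.799908

price = 63.432520
Θ = -9.799908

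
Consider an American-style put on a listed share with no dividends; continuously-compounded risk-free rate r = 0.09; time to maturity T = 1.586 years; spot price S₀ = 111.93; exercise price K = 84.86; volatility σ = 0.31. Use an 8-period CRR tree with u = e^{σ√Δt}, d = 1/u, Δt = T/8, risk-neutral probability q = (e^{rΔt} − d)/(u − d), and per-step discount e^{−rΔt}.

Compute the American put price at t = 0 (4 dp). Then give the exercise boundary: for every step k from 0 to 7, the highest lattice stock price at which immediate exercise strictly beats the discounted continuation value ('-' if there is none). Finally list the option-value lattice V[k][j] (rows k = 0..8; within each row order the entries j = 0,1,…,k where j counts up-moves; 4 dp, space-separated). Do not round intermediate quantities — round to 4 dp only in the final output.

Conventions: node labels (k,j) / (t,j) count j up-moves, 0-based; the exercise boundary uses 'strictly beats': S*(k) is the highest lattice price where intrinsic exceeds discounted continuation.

Δt=0.19825  u=1.14801  d=0.87107  q=0.53055  discount=0.98232
step 8 (expiry): payoffs max(K−S,0) = 47.7589 35.9636 20.4183 0.0000 0.0000 0.0000 0.0000 0.0000 0.0000
step 7: (k=7,j=0): S=42.5924, K−S=42.2676, hold=40.7669 ⇒ V=42.2676 exercise | (k=7,j=1): S=56.1335, K−S=28.7265, hold=27.2259 ⇒ V=28.7265 exercise | (k=7,j=2): S=73.9795, K−S=10.8805, hold=9.4158 ⇒ V=10.8805 exercise | (k=7,j=3): S=97.4993, K−S=0.0000, hold=0.0000 ⇒ V=0.0000 continue | (k=7,j=4): S=128.4965, K−S=0.0000, hold=0.0000 ⇒ V=0.0000 continue | (k=7,j=5): S=169.3485, K−S=0.0000, hold=0.0000 ⇒ V=0.0000 continue | (k=7,j=6): S=223.1882, K−S=0.0000, hold=0.0000 ⇒ V=0.0000 continue | (k=7,j=7): S=294.1448, K−S=0.0000, hold=0.0000 ⇒ V=0.0000 continue  boundary S*=73.9795
step 6: (k=6,j=0): S=48.8964, K−S=35.9636, hold=34.4629 ⇒ V=35.9636 exercise | (k=6,j=1): S=64.4417, K−S=20.4183, hold=18.9177 ⇒ V=20.4183 exercise | (k=6,j=2): S=84.9291, K−S=0.0000, hold=5.0175 ⇒ V=5.0175 continue | (k=6,j=3): S=111.9300, K−S=0.0000, hold=0.0000 ⇒ V=0.0000 continue | (k=6,j=4): S=147.5151, K−S=0.0000, hold=0.0000 ⇒ V=0.0000 continue | (k=6,j=5): S=194.4134, K−S=0.0000, hold=0.0000 ⇒ V=0.0000 continue | (k=6,j=6): S=256.2219, K−S=0.0000, hold=0.0000 ⇒ V=0.0000 continue  boundary S*=64.4417
step 5: (k=5,j=0): S=56.1335, K−S=28.7265, hold=27.2259 ⇒ V=28.7265 exercise | (k=5,j=1): S=73.9795, K−S=10.8805, hold=12.0307 ⇒ V=12.0307 continue | (k=5,j=2): S=97.4993, K−S=0.0000, hold=2.3138 ⇒ V=2.3138 continue | (k=5,j=3): S=128.4965, K−S=0.0000, hold=0.0000 ⇒ V=0.0000 continue | (k=5,j=4): S=169.3485, K−S=0.0000, hold=0.0000 ⇒ V=0.0000 continue | (k=5,j=5): S=223.1882, K−S=0.0000, hold=0.0000 ⇒ V=0.0000 continue  boundary S*=56.1335
step 4: (k=4,j=0): S=64.4417, K−S=20.4183, hold=19.5172 ⇒ V=20.4183 exercise | (k=4,j=1): S=84.9291, K−S=0.0000, hold=6.7538 ⇒ V=6.7538 continue | (k=4,j=2): S=111.9300, K−S=0.0000, hold=1.0670 ⇒ V=1.0670 continue | (k=4,j=3): S=147.5151, K−S=0.0000, hold=0.0000 ⇒ V=0.0000 continue | (k=4,j=4): S=194.4134, K−S=0.0000, hold=0.0000 ⇒ V=0.0000 continue  boundary S*=64.4417
step 3: (k=3,j=0): S=73.9795, K−S=10.8805, hold=12.9357 ⇒ V=12.9357 continue | (k=3,j=1): S=97.4993, K−S=0.0000, hold=3.6705 ⇒ V=3.6705 continue | (k=3,j=2): S=128.4965, K−S=0.0000, hold=0.4920 ⇒ V=0.4920 continue | (k=3,j=3): S=169.3485, K−S=0.0000, hold=0.0000 ⇒ V=0.0000 continue  boundary S*=-
step 2: (k=2,j=0): S=84.9291, K−S=0.0000, hold=7.8782 ⇒ V=7.8782 continue | (k=2,j=1): S=111.9300, K−S=0.0000, hold=1.9491 ⇒ V=1.9491 continue | (k=2,j=2): S=147.5151, K−S=0.0000, hold=0.2269 ⇒ V=0.2269 continue  boundary S*=-
step 1: (k=1,j=0): S=97.4993, K−S=0.0000, hold=4.6488 ⇒ V=4.6488 continue | (k=1,j=1): S=128.4965, K−S=0.0000, hold=1.0171 ⇒ V=1.0171 continue  boundary S*=-
step 0: (k=0,j=0): S=111.9300, K−S=0.0000, hold=2.6738 ⇒ V=2.6738 continue  boundary S*=-

price = 2.6738
boundary = - - - - 64.4417 56.1335 64.4417 73.9795
tree:
2.6738
4.6488 1.0171
7.8782 1.9491 0.2269
12.9357 3.6705 0.4920 0.0000
20.4183 6.7538 1.0670 0.0000 0.0000
28.7265 12.0307 2.3138 0.0000 0.0000 0.0000
35.9636 20.4183 5.0175 0.0000 0.0000 0.0000 0.0000
42.2676 28.7265 10.8805 0.0000 0.0000 0.0000 0.0000 0.0000
47.7589 35.9636 20.4183 0.0000 0.0000 0.0000 0.0000 0.0000 0.0000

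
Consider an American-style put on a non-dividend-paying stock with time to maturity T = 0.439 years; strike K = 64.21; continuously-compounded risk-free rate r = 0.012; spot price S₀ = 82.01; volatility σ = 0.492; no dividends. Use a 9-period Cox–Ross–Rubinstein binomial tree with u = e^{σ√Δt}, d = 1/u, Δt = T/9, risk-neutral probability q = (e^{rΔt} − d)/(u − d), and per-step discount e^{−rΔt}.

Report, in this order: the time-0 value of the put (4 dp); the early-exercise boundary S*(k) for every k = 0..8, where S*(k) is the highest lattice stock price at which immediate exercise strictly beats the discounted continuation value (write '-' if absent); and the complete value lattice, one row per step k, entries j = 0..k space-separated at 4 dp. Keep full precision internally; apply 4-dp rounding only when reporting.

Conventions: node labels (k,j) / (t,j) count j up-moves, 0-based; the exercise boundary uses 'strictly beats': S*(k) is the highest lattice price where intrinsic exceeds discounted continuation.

price = 3.1432
boundary = - - - - - - 42.7287 47.6334 53.1009
tree:
3.1432
4.6424 1.4937
6.7062 2.3721 0.5268
9.4397 3.6999 0.9108 0.1040
12.8899 5.6463 1.5579 0.1983 0.0000
16.9861 8.3885 2.6291 0.3784 0.0000 0.0000
21.4813 12.0495 4.3613 0.7220 0.0000 0.0000 0.0000
25.8809 16.5766 7.0717 1.3774 0.0000 0.0000 0.0000 0.0000
29.8275 21.4813 11.1091 2.6280 0.0000 0.0000 0.0000 0.0000 0.0000
33.3677 25.8809 16.5766 5.0139 0.0000 0.0000 0.0000 0.0000 0.0000 0.0000

Δt=0.04878  u=1.11479  d=0.89703  q=0.47555  discount=0.99941
step 9 (expiry): payoffs max(K−S,0) = 33.3677 25.8809 16.5766 5.0139 0.0000 0.0000 0.0000 0.0000 0.0000 0.0000
step 8: (k=8,j=0): S=34.3825, K−S=29.8275, hold=29.7899 ⇒ V=29.8275 exercise | (k=8,j=1): S=42.7287, K−S=21.4813, hold=21.4437 ⇒ V=21.4813 exercise | (k=8,j=2): S=53.1009, K−S=11.1091, hold=11.0715 ⇒ V=11.1091 exercise | (k=8,j=3): S=65.9910, K−S=0.0000, hold=2.6280 ⇒ V=2.6280 continue | (k=8,j=4): S=82.0100, K−S=0.0000, hold=0.0000 ⇒ V=0.0000 continue | (k=8,j=5): S=101.9176, K−S=0.0000, hold=0.0000 ⇒ V=0.0000 continue | (k=8,j=6): S=126.6576, K−S=0.0000, hold=0.0000 ⇒ V=0.0000 continue | (k=8,j=7): S=157.4032, K−S=0.0000, hold=0.0000 ⇒ V=0.0000 continue | (k=8,j=8): S=195.6122, K−S=0.0000, hold=0.0000 ⇒ V=0.0000 continue  boundary S*=53.1009
step 7: (k=7,j=0): S=38.3291, K−S=25.8809, hold=25.8433 ⇒ V=25.8809 exercise | (k=7,j=1): S=47.6334, K−S=16.5766, hold=16.5391 ⇒ V=16.5766 exercise | (k=7,j=2): S=59.1961, K−S=5.0139, hold=7.0717 ⇒ V=7.0717 continue | (k=7,j=3): S=73.5658, K−S=0.0000, hold=1.3774 ⇒ V=1.3774 continue | (k=7,j=4): S=91.4235, K−S=0.0000, hold=0.0000 ⇒ V=0.0000 continue | (k=7,j=5): S=113.6162, K−S=0.0000, hold=0.0000 ⇒ V=0.0000 continue | (k=7,j=6): S=141.1960, K−S=0.0000, hold=0.0000 ⇒ V=0.0000 continue | (k=7,j=7): S=175.4708, K−S=0.0000, hold=0.0000 ⇒ V=0.0000 continue  boundary S*=47.6334
step 6: (k=6,j=0): S=42.7287, K−S=21.4813, hold=21.4437 ⇒ V=21.4813 exercise | (k=6,j=1): S=53.1009, K−S=11.1091, hold=12.0495 ⇒ V=12.0495 continue | (k=6,j=2): S=65.9910, K−S=0.0000, hold=4.3613 ⇒ V=4.3613 continue | (k=6,j=3): S=82.0100, K−S=0.0000, hold=0.7220 ⇒ V=0.7220 continue | (k=6,j=4): S=101.9176, K−S=0.0000, hold=0.0000 ⇒ V=0.0000 continue | (k=6,j=5): S=126.6576, K−S=0.0000, hold=0.0000 ⇒ V=0.0000 continue | (k=6,j=6): S=157.4032, K−S=0.0000, hold=0.0000 ⇒ V=0.0000 continue  boundary S*=42.7287
step 5: (k=5,j=0): S=47.6334, K−S=16.5766, hold=16.9861 ⇒ V=16.9861 continue | (k=5,j=1): S=59.1961, K−S=5.0139, hold=8.3885 ⇒ V=8.3885 continue | (k=5,j=2): S=73.5658, K−S=0.0000, hold=2.6291 ⇒ V=2.6291 continue | (k=5,j=3): S=91.4235, K−S=0.0000, hold=0.3784 ⇒ V=0.3784 continue | (k=5,j=4): S=113.6162, K−S=0.0000, hold=0.0000 ⇒ V=0.0000 continue | (k=5,j=5): S=141.1960, K−S=0.0000, hold=0.0000 ⇒ V=0.0000 continue  boundary S*=-
step 4: (k=4,j=0): S=53.1009, K−S=11.1091, hold=12.8899 ⇒ V=12.8899 continue | (k=4,j=1): S=65.9910, K−S=0.0000, hold=5.6463 ⇒ V=5.6463 continue | (k=4,j=2): S=82.0100, K−S=0.0000, hold=1.5579 ⇒ V=1.5579 continue | (k=4,j=3): S=101.9176, K−S=0.0000, hold=0.1983 ⇒ V=0.1983 continue | (k=4,j=4): S=126.6576, K−S=0.0000, hold=0.0000 ⇒ V=0.0000 continue  boundary S*=-
step 3: (k=3,j=0): S=59.1961, K−S=5.0139, hold=9.4397 ⇒ V=9.4397 continue | (k=3,j=1): S=73.5658, K−S=0.0000, hold=3.6999 ⇒ V=3.6999 continue | (k=3,j=2): S=91.4235, K−S=0.0000, hold=0.9108 ⇒ V=0.9108 continue | (k=3,j=3): S=113.6162, K−S=0.0000, hold=0.1040 ⇒ V=0.1040 continue  boundary S*=-
step 2: (k=2,j=0): S=65.9910, K−S=0.0000, hold=6.7062 ⇒ V=6.7062 continue | (k=2,j=1): S=82.0100, K−S=0.0000, hold=2.3721 ⇒ V=2.3721 continue | (k=2,j=2): S=101.9176, K−S=0.0000, hold=0.5268 ⇒ V=0.5268 continue  boundary S*=-
step 1: (k=1,j=0): S=73.5658, K−S=0.0000, hold=4.6424 ⇒ V=4.6424 continue | (k=1,j=1): S=91.4235, K−S=0.0000, hold=1.4937 ⇒ V=1.4937 continue  boundary S*=-
step 0: (k=0,j=0): S=82.0100, K−S=0.0000, hold=3.1432 ⇒ V=3.1432 continue  boundary S*=-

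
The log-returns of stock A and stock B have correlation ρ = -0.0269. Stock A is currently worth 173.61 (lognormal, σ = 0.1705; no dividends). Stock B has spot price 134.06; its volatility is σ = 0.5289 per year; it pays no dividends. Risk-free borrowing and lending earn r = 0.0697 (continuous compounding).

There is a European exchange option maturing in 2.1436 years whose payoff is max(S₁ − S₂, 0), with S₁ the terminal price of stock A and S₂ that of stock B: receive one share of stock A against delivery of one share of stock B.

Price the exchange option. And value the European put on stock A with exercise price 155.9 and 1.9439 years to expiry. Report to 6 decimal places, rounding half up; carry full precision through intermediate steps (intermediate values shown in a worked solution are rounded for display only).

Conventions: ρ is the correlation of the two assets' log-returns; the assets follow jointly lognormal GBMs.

exchange price = 70.987745
price(stock A put K=155.9) = 2.903066

σ_eff = √(σ₁² + σ₂² − 2ρσ₁σ₂) = √(0.1705² + 0.5289² − 2·-0.0269·0.1705·0.5289) = 0.560051
d₁ = (ln(S₁/S₂) + (q₂ − q₁ + σ_eff²/2)T) / (σ_eff√T) = (ln(173.61/134.06) + (0.0 − 0.0 + 0.156829)·2.1436) / 0.819973 = 0.725270
d₂ = d₁ − σ_eff√T = 0.725270 − 0.819973 = -0.094703
N(d₁) = 0.765857,  N(d₂) = 0.462275
V = S₁·e^{−q₁T}·N(d₁) − S₂·e^{−q₂T}·N(d₂) = 132.960395 − 61.972651 = 70.987745
[vanilla: stock A put K=155.9]
σ√T = 0.1705·√1.9439 = 0.237718
d₁ = (ln(S/K) + (r+σ²/2)T) / (σ√T) = (ln(173.61/155.9) + (0.0697+0.1705²/2)·1.9439) / 0.237718 = (0.107597 + 0.163745) / 0.237718 = 1.141444
d₂ = d₁ − σ√T = 1.141444 − 0.237718 = 0.903726
e^{−rT} = 0.873288
N(−d₁) = 0.126843,  N(−d₂) = 0.183070
price = K·e^{−rT}·N(−d₂) − S·N(−d₁) = 24.924217 − 22.021151 = 2.903066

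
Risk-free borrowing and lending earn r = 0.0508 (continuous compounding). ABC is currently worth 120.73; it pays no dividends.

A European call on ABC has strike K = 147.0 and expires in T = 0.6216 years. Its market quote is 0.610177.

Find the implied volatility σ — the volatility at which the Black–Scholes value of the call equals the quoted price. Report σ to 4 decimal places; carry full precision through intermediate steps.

sigma = 0.1525

At σ = 0.1525 the Black–Scholes value reproduces the quote:
σ√T = 0.1525·√0.6216 = 0.120233
d₁ = (ln(S/K) + (r+σ²/2)T) / (σ√T) = (ln(120.73/147.0) + (0.0508+0.1525²/2)·0.6216) / 0.120233 = (-0.196876 + 0.038805) / 0.120233 = -1.314697
d₂ = d₁ − σ√T = -1.314697 − 0.120233 = -1.434931
e^{−rT} = 0.968916
N(d₁) = 0.094306,  N(d₂) = 0.075653
V = S·N(d₁) − K·e^{−rT}·N(d₂) = 11.385541 − 10.775364 = 0.610177 (the quoted price), and the Black–Scholes price is strictly increasing in σ, so σ is unique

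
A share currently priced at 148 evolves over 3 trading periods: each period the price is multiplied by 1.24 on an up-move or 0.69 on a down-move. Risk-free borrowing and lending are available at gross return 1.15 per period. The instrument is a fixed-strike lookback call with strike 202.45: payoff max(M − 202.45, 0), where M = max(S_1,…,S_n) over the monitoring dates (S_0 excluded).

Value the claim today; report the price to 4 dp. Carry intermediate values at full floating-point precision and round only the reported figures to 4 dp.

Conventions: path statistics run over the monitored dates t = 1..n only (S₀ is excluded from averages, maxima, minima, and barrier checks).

With p* = (R−d)/(u−d) = 0.8364, sum probability × payoff across the paths and divide by R^3.
Enumerate all 2^3 = 8 price paths (U = up ×1.24, D = down ×0.69); each path with k up-moves has probability p*^k·(1−p*)^(3−k).
DDD: M=102.1200, payoff=0.0000, prob=0.004382
UDD: M=183.5200, payoff=0.0000, prob=0.022395
DUD: M=126.6288, payoff=0.0000, prob=0.022395
UUD: M=227.5648, payoff=25.1148, prob=0.114464
DDU: M=102.1200, payoff=0.0000, prob=0.022395
UDU: M=183.5200, payoff=0.0000, prob=0.114464
DUU: M=157.0197, payoff=0.0000, prob=0.114464
UUU: M=282.1804, payoff=79.7304, prob=0.585040
Price = Σ prob·payoff / R^3 = 49.520179 / 1.520875 = 32.5603

price = 32.5603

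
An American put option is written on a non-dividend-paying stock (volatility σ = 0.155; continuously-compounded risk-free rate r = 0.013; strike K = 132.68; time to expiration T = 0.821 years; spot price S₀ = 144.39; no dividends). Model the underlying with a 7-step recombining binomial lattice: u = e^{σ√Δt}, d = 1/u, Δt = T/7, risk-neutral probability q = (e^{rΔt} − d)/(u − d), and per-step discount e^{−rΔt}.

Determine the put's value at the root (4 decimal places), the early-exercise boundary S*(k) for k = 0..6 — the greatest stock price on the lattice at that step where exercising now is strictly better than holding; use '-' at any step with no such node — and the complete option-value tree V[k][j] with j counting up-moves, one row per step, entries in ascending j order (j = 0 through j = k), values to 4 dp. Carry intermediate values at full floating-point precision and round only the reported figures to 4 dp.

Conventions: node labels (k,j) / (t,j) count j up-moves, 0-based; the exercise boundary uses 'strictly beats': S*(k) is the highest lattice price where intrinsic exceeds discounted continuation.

price = 2.9938
boundary = - - - - - 110.7310 116.7677
tree:
2.9938
4.7840 1.2206
7.4380 2.1563 0.2928
11.1768 3.7382 0.5878 0.0000
16.0901 6.3191 1.1801 0.0000 0.0000
21.9490 10.3059 2.3689 0.0000 0.0000 0.0000
27.6736 15.9123 4.7555 0.0000 0.0000 0.0000 0.0000
33.1023 21.9490 9.5465 0.0000 0.0000 0.0000 0.0000 0.0000

Δt=0.11729  u=1.05452  d=0.94830  q=0.50110  discount=0.99848
step 7 (expiry): payoffs max(K−S,0) = 33.1023 21.9490 9.5465 0.0000 0.0000 0.0000 0.0000 0.0000
step 6: (k=6,j=0): S=105.0064, K−S=27.6736, hold=27.4715 ⇒ V=27.6736 exercise | (k=6,j=1): S=116.7677, K−S=15.9123, hold=15.7101 ⇒ V=15.9123 exercise | (k=6,j=2): S=129.8464, K−S=2.8336, hold=4.7555 ⇒ V=4.7555 continue | (k=6,j=3): S=144.3900, K−S=0.0000, hold=0.0000 ⇒ V=0.0000 continue | (k=6,j=4): S=160.5626, K−S=0.0000, hold=0.0000 ⇒ V=0.0000 continue | (k=6,j=5): S=178.5466, K−S=0.0000, hold=0.0000 ⇒ V=0.0000 continue | (k=6,j=6): S=198.5449, K−S=0.0000, hold=0.0000 ⇒ V=0.0000 continue  boundary S*=116.7677
step 5: (k=5,j=0): S=110.7310, K−S=21.9490, hold=21.7469 ⇒ V=21.9490 exercise | (k=5,j=1): S=123.1335, K−S=9.5465, hold=10.3059 ⇒ V=10.3059 continue | (k=5,j=2): S=136.9252, K−S=0.0000, hold=2.3689 ⇒ V=2.3689 continue | (k=5,j=3): S=152.2617, K−S=0.0000, hold=0.0000 ⇒ V=0.0000 continue | (k=5,j=4): S=169.3160, K−S=0.0000, hold=0.0000 ⇒ V=0.0000 continue | (k=5,j=5): S=188.2804, K−S=0.0000, hold=0.0000 ⇒ V=0.0000 continue  boundary S*=110.7310
step 4: (k=4,j=0): S=116.7677, K−S=15.9123, hold=16.0901 ⇒ V=16.0901 continue | (k=4,j=1): S=129.8464, K−S=2.8336, hold=6.3191 ⇒ V=6.3191 continue | (k=4,j=2): S=144.3900, K−S=0.0000, hold=1.1801 ⇒ V=1.1801 continue | (k=4,j=3): S=160.5626, K−S=0.0000, hold=0.0000 ⇒ V=0.0000 continue | (k=4,j=4): S=178.5466, K−S=0.0000, hold=0.0000 ⇒ V=0.0000 continue  boundary S*=-
step 3: (k=3,j=0): S=123.1335, K−S=9.5465, hold=11.1768 ⇒ V=11.1768 continue | (k=3,j=1): S=136.9252, K−S=0.0000, hold=3.7382 ⇒ V=3.7382 continue | (k=3,j=2): S=152.2617, K−S=0.0000, hold=0.5878 ⇒ V=0.5878 continue | (k=3,j=3): S=169.3160, K−S=0.0000, hold=0.0000 ⇒ V=0.0000 continue  boundary S*=-
step 2: (k=2,j=0): S=129.8464, K−S=2.8336, hold=7.4380 ⇒ V=7.4380 continue | (k=2,j=1): S=144.3900, K−S=0.0000, hold=2.1563 ⇒ V=2.1563 continue | (k=2,j=2): S=160.5626, K−S=0.0000, hold=0.2928 ⇒ V=0.2928 continue  boundary S*=-
step 1: (k=1,j=0): S=136.9252, K−S=0.0000, hold=4.7840 ⇒ V=4.7840 continue | (k=1,j=1): S=152.2617, K−S=0.0000, hold=1.2206 ⇒ V=1.2206 continue  boundary S*=-
step 0: (k=0,j=0): S=144.3900, K−S=0.0000, hold=2.9938 ⇒ V=2.9938 continue  boundary S*=-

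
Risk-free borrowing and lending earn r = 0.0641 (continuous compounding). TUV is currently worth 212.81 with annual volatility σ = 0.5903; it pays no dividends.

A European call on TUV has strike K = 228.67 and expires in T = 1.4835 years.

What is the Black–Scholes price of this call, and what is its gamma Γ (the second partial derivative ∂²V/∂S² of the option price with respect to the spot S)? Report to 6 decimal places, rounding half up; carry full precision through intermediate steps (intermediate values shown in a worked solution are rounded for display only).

σ√T = 0.5903·√1.4835 = 0.718980
d₁ = (ln(S/K) + (r+σ²/2)T) / (σ√T) = (ln(212.81/228.67) + (0.0641+0.5903²/2)·1.4835) / 0.718980 = (-0.071880 + 0.353558) / 0.718980 = 0.391775
d₂ = d₁ − σ√T = 0.391775 − 0.718980 = -0.327205
e^{−rT} = 0.909289
N(d₁) = 0.652388,  N(d₂) = 0.371756
Call price V = S·N(d₁) − K·e^{−rT}·N(d₂) = 138.834616 − 77.298245 = 61.536371
φ(d₁) = (1/√(2π))·e^{−d₁²/2} = 0.369471
Γ = φ(d₁) / (S·σ·√T) = 0.002415

price = 61.536371
Γ = 0.002415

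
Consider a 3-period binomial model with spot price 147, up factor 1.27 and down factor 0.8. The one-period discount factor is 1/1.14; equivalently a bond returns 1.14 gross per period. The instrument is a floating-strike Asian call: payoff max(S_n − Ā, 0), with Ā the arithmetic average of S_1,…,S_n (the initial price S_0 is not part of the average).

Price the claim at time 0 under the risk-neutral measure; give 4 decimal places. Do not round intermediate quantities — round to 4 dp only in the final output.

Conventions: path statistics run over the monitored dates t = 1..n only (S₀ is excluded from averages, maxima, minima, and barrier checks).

With p* = (R−d)/(u−d) = 0.7234, sum probability × payoff across the paths and divide by R^3.
Enumerate all 2^3 = 8 price paths (U = up ×1.27, D = down ×0.8); each path with k up-moves has probability p*^k·(1−p*)^(3−k).
DDD: Ā=95.6480, payoff=0.0000, prob=0.021161
UDD: Ā=151.8412, payoff=0.0000, prob=0.055344
DUD: Ā=128.8112, payoff=0.0000, prob=0.055344
UUD: Ā=204.4878, payoff=0.0000, prob=0.144746
DDU: Ā=110.3872, payoff=9.0944, prob=0.055344
UDU: Ā=175.2397, payoff=14.4374, prob=0.144746
DUU: Ā=152.2097, payoff=37.4674, prob=0.144746
UUU: Ā=241.6329, payoff=59.4794, prob=0.378567
Price = Σ prob·payoff / R^3 = 30.533314 / 1.481544 = 20.6091

price = 20.6091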